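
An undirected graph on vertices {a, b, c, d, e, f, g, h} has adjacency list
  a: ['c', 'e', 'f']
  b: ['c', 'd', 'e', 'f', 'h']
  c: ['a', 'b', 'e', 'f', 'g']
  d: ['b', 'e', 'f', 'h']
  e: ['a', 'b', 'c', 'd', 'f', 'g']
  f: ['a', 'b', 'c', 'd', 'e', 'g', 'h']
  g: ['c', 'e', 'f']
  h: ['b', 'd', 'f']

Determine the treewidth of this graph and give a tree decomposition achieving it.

Every bag has size at most 4, so the width is 4 − 1 = 3 and tw(G) ≤ 3. Conversely, {b, d, e, f} is a clique of size 4, and the vertices of any clique must share a bag in every tree decomposition; so some bag has ≥ 4 vertices and tw(G) ≥ 3. The upper and lower bounds meet at 3, so that is the treewidth.

Treewidth 3.
Bags: B1 = {c, e, f, g}  B2 = {b, c, e, f}  B3 = {a, c, e, f}  B4 = {b, d, e, f}  B5 = {b, d, f, h}
Tree: B1–B2, B2–B3, B2–B4, B4–B5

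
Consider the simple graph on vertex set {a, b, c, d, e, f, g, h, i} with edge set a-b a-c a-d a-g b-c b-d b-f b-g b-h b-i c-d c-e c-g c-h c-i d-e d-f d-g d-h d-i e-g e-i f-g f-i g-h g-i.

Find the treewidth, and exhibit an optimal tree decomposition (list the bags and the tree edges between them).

Treewidth 4.
Bags: B1 = {c, d, e, g, i}  B2 = {b, c, d, g, i}  B3 = {b, d, f, g, i}  B4 = {a, b, c, d, g}  B5 = {b, c, d, g, h}
Tree: B1–B2, B2–B3, B2–B4, B4–B5

The largest bag has 5 vertices, giving width 4; this decomposition certifies tw(G) ≤ 4. Conversely, {c, d, e, g, i} is a clique of size 5, and the vertices of any clique must share a bag in every tree decomposition; so some bag has ≥ 5 vertices and tw(G) ≥ 4. The upper and lower bounds meet at 4, so that is the treewidth.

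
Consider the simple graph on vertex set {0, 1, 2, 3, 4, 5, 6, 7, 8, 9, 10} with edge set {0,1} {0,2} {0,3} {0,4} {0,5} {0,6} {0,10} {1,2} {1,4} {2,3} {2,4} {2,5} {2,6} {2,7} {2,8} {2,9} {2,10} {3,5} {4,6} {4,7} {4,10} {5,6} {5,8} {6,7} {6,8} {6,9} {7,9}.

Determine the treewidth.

3

A width-3 tree decomposition is:
Bags: B1 = {0, 2, 5, 6}  B2 = {0, 2, 3, 5}  B3 = {0, 2, 4, 6}  B4 = {0, 2, 4, 10}  B5 = {2, 4, 6, 7}  B6 = {2, 5, 6, 8}  B7 = {0, 1, 2, 4}  B8 = {2, 6, 7, 9}
Tree: B1–B2, B1–B3, B3–B4, B3–B5, B1–B6, B3–B7, B5–B8
The largest bag has 4 vertices, giving width 3; this decomposition certifies tw(G) ≤ 3. For the lower bound, the 4 vertices {0, 2, 3, 5} are pairwise adjacent, and any tree decomposition puts a clique entirely inside one bag — forcing width ≥ 3. Hence tw(G) = 3 exactly.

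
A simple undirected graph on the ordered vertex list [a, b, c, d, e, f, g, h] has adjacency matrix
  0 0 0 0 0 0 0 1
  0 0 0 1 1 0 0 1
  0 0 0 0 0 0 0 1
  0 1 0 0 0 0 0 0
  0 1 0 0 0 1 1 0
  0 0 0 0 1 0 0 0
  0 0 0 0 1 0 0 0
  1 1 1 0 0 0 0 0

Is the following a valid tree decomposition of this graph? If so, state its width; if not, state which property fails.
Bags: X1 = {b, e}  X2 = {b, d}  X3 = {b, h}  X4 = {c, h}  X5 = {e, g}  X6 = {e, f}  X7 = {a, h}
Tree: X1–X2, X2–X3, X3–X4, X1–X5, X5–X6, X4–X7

Checking the three conditions: (i) the bags cover all of {a, b, c, d, e, f, g, h}; (ii) for each edge, some bag contains both endpoints; (iii) the bags containing any fixed vertex form a subtree. All hold, so the decomposition is valid with width 2 − 1 = 1.

Yes; width 1.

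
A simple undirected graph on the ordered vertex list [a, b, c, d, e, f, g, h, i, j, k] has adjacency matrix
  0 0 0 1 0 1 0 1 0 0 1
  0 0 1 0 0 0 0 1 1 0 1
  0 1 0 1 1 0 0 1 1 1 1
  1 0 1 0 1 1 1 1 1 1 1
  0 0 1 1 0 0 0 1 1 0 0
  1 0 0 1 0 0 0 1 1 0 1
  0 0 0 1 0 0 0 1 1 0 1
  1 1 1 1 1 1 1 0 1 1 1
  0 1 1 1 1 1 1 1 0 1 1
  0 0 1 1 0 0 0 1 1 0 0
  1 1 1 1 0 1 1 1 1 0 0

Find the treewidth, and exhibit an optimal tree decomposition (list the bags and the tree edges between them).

Every bag has size at most 5, so the width is 5 − 1 = 4 and tw(G) ≤ 4. For the lower bound, the 5 vertices {a, d, f, h, k} are pairwise adjacent, and any tree decomposition puts a clique entirely inside one bag — forcing width ≥ 4. The upper and lower bounds meet at 4, so that is the treewidth.

Treewidth 4.
One such decomposition:
Bags: B1 = {d, f, h, i, k}  B2 = {c, d, h, i, k}  B3 = {c, d, h, i, j}  B4 = {c, d, e, h, i}  B5 = {b, c, h, i, k}  B6 = {d, g, h, i, k}  B7 = {a, d, f, h, k}
Tree: B1–B2, B2–B3, B2–B4, B2–B5, B2–B6, B1–B7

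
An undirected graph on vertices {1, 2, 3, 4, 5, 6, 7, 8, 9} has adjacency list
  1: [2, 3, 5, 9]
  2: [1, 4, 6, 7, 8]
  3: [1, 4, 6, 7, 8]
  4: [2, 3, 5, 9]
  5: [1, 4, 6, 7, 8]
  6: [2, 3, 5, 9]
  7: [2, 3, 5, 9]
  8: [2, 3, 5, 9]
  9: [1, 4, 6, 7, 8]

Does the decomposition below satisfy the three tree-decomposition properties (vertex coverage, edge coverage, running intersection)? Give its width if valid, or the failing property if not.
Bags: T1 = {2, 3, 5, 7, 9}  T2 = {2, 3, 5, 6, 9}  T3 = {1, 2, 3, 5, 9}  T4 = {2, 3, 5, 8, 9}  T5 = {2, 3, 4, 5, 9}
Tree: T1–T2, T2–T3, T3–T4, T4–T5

Checking the three conditions: (i) the bags cover all of {1, 2, 3, 4, 5, 6, 7, 8, 9}; (ii) for each edge, some bag contains both endpoints; (iii) the bags containing any fixed vertex form a subtree. All hold, so the decomposition is valid with width 5 − 1 = 4.

Yes; width 4.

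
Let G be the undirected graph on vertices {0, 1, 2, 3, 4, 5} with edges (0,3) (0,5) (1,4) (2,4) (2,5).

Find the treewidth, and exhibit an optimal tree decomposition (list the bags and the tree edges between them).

Treewidth 1.
Bags: B1 = {1, 4}  B2 = {2, 4}  B3 = {2, 5}  B4 = {0, 5}  B5 = {0, 3}
Tree: B1–B2, B2–B3, B3–B4, B4–B5

The largest bag has 2 vertices, giving width 1; this decomposition certifies tw(G) ≤ 1. G has an edge, so its treewidth is at least 1. The upper and lower bounds meet at 1, so that is the treewidth.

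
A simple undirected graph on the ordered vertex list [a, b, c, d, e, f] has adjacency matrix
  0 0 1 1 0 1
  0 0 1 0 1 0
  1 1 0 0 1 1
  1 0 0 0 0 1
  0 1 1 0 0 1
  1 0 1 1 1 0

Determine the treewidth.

A width-2 tree decomposition is:
Bags: B1 = {c, e, f}  B2 = {b, c, e}  B3 = {a, c, f}  B4 = {a, d, f}
Tree: B1–B2, B1–B3, B3–B4
Each bag holds 3 vertices, so the decomposition has width 2, which upper-bounds the treewidth. Conversely, {a, d, f} is a clique of size 3, and the vertices of any clique must share a bag in every tree decomposition; so some bag has ≥ 3 vertices and tw(G) ≥ 2. Combining the bounds, tw(G) = 2.

2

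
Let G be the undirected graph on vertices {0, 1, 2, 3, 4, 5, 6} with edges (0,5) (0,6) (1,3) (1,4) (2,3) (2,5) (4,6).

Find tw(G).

A width-2 tree decomposition is:
Bags: B1 = {0, 4, 6}  B2 = {0, 1, 4}  B3 = {0, 1, 3}  B4 = {0, 2, 3}  B5 = {0, 2, 5}
Tree: B1–B2, B2–B3, B3–B4, B4–B5
The largest bag has 3 vertices, giving width 2; this decomposition certifies tw(G) ≤ 2. The edges 0–6–4–1–3–2–5–0 form a cycle, so G is not a tree and its treewidth is at least 2. The upper and lower bounds meet at 2, so that is the treewidth.

2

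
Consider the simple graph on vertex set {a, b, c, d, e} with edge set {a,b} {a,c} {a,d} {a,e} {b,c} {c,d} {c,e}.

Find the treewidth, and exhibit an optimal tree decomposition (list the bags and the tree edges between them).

Every bag has size at most 3, so the width is 3 − 1 = 2 and tw(G) ≤ 2. Conversely, {a, c, d} is a clique of size 3, and the vertices of any clique must share a bag in every tree decomposition; so some bag has ≥ 3 vertices and tw(G) ≥ 2. The upper and lower bounds meet at 2, so that is the treewidth.

Treewidth 2.
One such decomposition:
Bags: B1 = {a, c, d}  B2 = {a, c, e}  B3 = {a, b, c}
Tree: B1–B2, B1–B3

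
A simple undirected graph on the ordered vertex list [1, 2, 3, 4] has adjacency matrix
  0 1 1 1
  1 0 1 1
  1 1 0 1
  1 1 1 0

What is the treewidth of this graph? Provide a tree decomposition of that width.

Treewidth 3.
One such decomposition:
Bags: B1 = {1, 2, 3, 4}
Tree: (single bag)

A single bag containing all 4 vertices is trivially a valid decomposition of width 3. Conversely, {1, 2, 3, 4} is a clique of size 4, and the vertices of any clique must share a bag in every tree decomposition; so some bag has ≥ 4 vertices and tw(G) ≥ 3. Combining the bounds, tw(G) = 3.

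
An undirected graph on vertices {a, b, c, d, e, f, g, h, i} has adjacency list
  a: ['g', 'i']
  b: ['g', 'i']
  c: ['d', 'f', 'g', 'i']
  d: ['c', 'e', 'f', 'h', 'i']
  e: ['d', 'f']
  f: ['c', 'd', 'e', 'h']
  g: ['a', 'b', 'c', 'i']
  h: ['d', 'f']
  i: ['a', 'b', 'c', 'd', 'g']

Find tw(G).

A width-2 tree decomposition is:
Bags: B1 = {c, d, i}  B2 = {c, d, f}  B3 = {c, g, i}  B4 = {d, f, h}  B5 = {b, g, i}  B6 = {a, g, i}  B7 = {d, e, f}
Tree: B1–B2, B1–B3, B2–B4, B3–B5, B5–B6, B4–B7
The largest bag has 3 vertices, giving width 2; this decomposition certifies tw(G) ≤ 2. On the other hand G contains the 3-clique {d, e, f}. A clique must lie in a single bag of any decomposition, so no decomposition can have width below 2. Therefore the treewidth is 2.

2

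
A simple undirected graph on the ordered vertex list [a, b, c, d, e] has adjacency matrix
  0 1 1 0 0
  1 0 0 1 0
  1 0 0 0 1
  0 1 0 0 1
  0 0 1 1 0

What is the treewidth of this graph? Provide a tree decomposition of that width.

Each bag holds 3 vertices, so the decomposition has width 2, which upper-bounds the treewidth. For the lower bound, G contains the cycle a–c–e–d–b–a, so G is not a forest; only forests have treewidth ≤ 1, hence tw(G) ≥ 2. Therefore the treewidth is 2.

Treewidth 2.
One optimal decomposition is:
Bags: B1 = {a, c, e}  B2 = {a, d, e}  B3 = {a, b, d}
Tree: B1–B2, B2–B3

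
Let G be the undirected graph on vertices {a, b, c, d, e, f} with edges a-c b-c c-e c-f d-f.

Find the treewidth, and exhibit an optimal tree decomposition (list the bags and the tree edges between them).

Treewidth 1.
One such decomposition:
Bags: B1 = {c, f}  B2 = {d, f}  B3 = {a, c}  B4 = {b, c}  B5 = {c, e}
Tree: B1–B2, B1–B3, B1–B4, B1–B5

Each bag holds 2 vertices, so the decomposition has width 1, which upper-bounds the treewidth. Any graph with an edge has treewidth ≥ 1, and G has the edge c–f. Hence tw(G) = 1 exactly.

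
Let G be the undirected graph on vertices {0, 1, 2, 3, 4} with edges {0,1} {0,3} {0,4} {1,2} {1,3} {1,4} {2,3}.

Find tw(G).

A width-2 tree decomposition is:
Bags: B1 = {0, 1, 3}  B2 = {0, 1, 4}  B3 = {1, 2, 3}
Tree: B1–B2, B1–B3
Every bag has size at most 3, so the width is 3 − 1 = 2 and tw(G) ≤ 2. On the other hand G contains the 3-clique {0, 1, 3}. A clique must lie in a single bag of any decomposition, so no decomposition can have width below 2. Combining the bounds, tw(G) = 2.

2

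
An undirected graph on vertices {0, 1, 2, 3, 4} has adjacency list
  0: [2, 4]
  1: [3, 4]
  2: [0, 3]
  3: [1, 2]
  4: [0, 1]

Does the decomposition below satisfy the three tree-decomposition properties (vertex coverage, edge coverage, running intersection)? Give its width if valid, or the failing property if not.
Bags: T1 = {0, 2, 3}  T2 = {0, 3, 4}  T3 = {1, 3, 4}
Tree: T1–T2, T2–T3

Yes; width 2.

Checking the three conditions: (i) the bags cover all of {0, 1, 2, 3, 4}; (ii) for each edge, some bag contains both endpoints; (iii) the bags containing any fixed vertex form a subtree. All hold, so the decomposition is valid with width 3 − 1 = 2.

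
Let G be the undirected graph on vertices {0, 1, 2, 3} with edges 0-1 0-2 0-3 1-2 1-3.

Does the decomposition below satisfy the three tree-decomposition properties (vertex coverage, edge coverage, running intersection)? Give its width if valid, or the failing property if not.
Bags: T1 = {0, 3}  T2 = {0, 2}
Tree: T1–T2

A tree decomposition must satisfy three properties: every vertex lies in some bag; for every edge, both endpoints lie together in some bag; and for every vertex, the bags containing it form a connected subtree. Here vertex 1 appears in no bag, so the decomposition is invalid.

No — vertex 1 appears in no bag.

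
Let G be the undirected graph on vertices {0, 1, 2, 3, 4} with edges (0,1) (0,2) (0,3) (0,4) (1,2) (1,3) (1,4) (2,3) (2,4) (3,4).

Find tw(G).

4

A width-4 tree decomposition is:
Bags: B1 = {0, 1, 2, 3, 4}
Tree: (single bag)
A single bag containing all 5 vertices is trivially a valid decomposition of width 4. On the other hand G contains the 5-clique {0, 1, 2, 3, 4}. A clique must lie in a single bag of any decomposition, so no decomposition can have width below 4. Therefore the treewidth is 4.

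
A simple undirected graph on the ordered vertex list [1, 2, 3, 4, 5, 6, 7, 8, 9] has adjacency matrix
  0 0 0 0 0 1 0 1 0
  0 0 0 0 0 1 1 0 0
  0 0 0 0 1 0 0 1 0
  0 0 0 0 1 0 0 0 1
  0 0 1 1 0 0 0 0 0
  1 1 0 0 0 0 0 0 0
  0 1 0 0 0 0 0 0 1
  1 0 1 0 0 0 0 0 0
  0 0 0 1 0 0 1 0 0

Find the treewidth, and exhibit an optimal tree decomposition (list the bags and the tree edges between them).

Each bag holds 3 vertices, so the decomposition has width 2, which upper-bounds the treewidth. For the lower bound, G contains the cycle 8–1–6–2–7–9–4–5–3–8, so G is not a forest; only forests have treewidth ≤ 1, hence tw(G) ≥ 2. Combining the bounds, tw(G) = 2.

Treewidth 2.
One such decomposition:
Bags: B1 = {1, 6, 8}  B2 = {2, 6, 8}  B3 = {2, 7, 8}  B4 = {7, 8, 9}  B5 = {4, 8, 9}  B6 = {4, 5, 8}  B7 = {3, 5, 8}
Tree: B1–B2, B2–B3, B3–B4, B4–B5, B5–B6, B6–B7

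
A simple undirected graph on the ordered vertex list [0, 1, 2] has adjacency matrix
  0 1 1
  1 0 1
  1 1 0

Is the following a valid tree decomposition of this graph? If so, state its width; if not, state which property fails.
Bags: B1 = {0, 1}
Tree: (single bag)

A tree decomposition must satisfy three properties: every vertex lies in some bag; for every edge, both endpoints lie together in some bag; and for every vertex, the bags containing it form a connected subtree. Here vertex 2 appears in no bag, so the decomposition is invalid.

No — vertex 2 appears in no bag.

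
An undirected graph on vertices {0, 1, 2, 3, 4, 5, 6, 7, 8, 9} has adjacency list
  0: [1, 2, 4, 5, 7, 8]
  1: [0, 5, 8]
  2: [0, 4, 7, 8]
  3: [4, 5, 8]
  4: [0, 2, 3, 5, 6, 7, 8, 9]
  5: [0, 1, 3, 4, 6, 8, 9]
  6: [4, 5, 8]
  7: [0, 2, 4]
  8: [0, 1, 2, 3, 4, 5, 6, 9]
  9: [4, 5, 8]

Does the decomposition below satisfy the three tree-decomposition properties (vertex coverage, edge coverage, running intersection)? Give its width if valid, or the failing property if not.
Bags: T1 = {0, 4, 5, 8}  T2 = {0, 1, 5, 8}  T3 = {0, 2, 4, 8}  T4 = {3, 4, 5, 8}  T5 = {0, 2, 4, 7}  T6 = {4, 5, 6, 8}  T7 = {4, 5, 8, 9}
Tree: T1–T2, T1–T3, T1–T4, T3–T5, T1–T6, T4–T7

Yes; width 3.

Checking the three conditions: (i) the bags cover all of {0, 1, 2, 3, 4, 5, 6, 7, 8, 9}; (ii) for each edge, some bag contains both endpoints; (iii) the bags containing any fixed vertex form a subtree. All hold, so the decomposition is valid with width 4 − 1 = 3.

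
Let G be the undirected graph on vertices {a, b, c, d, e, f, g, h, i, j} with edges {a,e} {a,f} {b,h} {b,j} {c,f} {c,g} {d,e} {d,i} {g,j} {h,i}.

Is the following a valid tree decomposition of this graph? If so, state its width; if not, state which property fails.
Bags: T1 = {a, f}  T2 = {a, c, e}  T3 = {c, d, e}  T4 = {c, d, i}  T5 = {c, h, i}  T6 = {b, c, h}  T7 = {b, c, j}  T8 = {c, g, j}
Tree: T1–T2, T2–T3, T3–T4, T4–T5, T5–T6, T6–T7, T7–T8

No — edge (c,f) lies in no bag.

A tree decomposition must satisfy three properties: every vertex lies in some bag; for every edge, both endpoints lie together in some bag; and for every vertex, the bags containing it form a connected subtree. Here edge (c,f) lies in no bag, so the decomposition is invalid.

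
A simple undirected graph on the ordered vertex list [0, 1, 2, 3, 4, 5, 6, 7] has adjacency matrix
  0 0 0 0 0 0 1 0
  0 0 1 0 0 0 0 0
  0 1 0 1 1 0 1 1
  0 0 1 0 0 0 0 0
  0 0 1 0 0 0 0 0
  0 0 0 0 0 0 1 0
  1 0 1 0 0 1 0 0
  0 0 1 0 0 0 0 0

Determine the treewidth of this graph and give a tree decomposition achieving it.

Treewidth 1.
Bags: B1 = {5, 6}  B2 = {2, 6}  B3 = {2, 3}  B4 = {1, 2}  B5 = {2, 4}  B6 = {2, 7}  B7 = {0, 6}
Tree: B1–B2, B2–B3, B2–B4, B3–B5, B3–B6, B1–B7

Every bag has size at most 2, so the width is 2 − 1 = 1 and tw(G) ≤ 1. Since G has at least one edge (e.g. 6–5), it is not an edgeless graph, so tw(G) ≥ 1. Combining the bounds, tw(G) = 1.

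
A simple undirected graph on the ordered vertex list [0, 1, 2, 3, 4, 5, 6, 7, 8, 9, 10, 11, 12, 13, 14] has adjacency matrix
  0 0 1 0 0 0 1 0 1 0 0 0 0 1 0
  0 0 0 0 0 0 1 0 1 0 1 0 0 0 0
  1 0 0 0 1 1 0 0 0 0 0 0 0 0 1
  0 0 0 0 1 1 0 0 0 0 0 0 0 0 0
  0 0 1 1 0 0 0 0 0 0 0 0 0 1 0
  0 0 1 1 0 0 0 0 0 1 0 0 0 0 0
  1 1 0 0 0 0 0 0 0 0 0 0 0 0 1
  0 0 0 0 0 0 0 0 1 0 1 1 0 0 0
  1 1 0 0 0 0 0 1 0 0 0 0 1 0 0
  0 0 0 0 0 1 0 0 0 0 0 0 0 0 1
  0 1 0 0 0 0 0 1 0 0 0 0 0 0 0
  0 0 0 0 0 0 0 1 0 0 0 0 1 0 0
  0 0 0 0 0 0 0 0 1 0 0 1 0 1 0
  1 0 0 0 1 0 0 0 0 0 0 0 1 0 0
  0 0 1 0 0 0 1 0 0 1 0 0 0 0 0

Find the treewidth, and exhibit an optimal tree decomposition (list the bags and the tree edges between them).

Treewidth 3.
One optimal decomposition is:
Bags: B1 = {3, 4, 5, 9}  B2 = {2, 4, 5, 9}  B3 = {2, 4, 9, 14}  B4 = {2, 4, 13, 14}  B5 = {0, 2, 13, 14}  B6 = {0, 6, 13, 14}  B7 = {0, 6, 12, 13}  B8 = {0, 6, 8, 12}  B9 = {1, 6, 8, 12}  B10 = {1, 8, 11, 12}  B11 = {1, 7, 8, 11}  B12 = {1, 7, 10, 11}
Tree: B1–B2, B2–B3, B3–B4, B4–B5, B5–B6, B6–B7, B7–B8, B8–B9, B9–B10, B10–B11, B11–B12

Every bag has size at most 4, so the width is 4 − 1 = 3 and tw(G) ≤ 3. For the lower bound: the 4 vertex sets {3,5,9}, {4}, {2}, {0,6,13,14} are disjoint, each induces a connected subgraph, and every pair is joined by at least one edge of G. Contracting each set to a single vertex therefore yields K_{4} as a minor, and since treewidth is minor-monotone, tw(G) ≥ tw(K_{4}) = 3. Therefore the treewidth is 3.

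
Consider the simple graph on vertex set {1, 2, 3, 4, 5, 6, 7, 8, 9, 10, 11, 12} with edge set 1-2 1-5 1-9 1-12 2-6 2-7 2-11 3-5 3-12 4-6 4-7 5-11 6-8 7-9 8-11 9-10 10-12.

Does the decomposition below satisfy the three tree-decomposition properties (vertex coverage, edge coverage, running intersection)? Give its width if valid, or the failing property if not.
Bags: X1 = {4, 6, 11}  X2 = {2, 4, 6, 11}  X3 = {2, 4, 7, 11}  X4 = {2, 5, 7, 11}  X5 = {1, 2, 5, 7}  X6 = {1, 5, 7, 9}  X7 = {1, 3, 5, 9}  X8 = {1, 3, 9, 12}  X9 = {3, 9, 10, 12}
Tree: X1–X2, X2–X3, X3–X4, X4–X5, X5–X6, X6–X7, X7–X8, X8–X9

No — vertex 8 appears in no bag.

A tree decomposition must satisfy three properties: every vertex lies in some bag; for every edge, both endpoints lie together in some bag; and for every vertex, the bags containing it form a connected subtree. Here vertex 8 appears in no bag, so the decomposition is invalid.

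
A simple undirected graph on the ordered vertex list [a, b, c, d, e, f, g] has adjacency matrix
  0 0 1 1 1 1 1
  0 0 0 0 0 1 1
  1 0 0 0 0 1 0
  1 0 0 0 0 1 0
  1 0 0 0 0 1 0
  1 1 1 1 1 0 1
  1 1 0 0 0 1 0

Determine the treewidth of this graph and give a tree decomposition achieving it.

Treewidth 2.
One optimal decomposition is:
Bags: B1 = {b, f, g}  B2 = {a, f, g}  B3 = {a, e, f}  B4 = {a, d, f}  B5 = {a, c, f}
Tree: B1–B2, B2–B3, B3–B4, B3–B5

Each bag holds 3 vertices, so the decomposition has width 2, which upper-bounds the treewidth. Conversely, {a, d, f} is a clique of size 3, and the vertices of any clique must share a bag in every tree decomposition; so some bag has ≥ 3 vertices and tw(G) ≥ 2. Hence tw(G) = 2 exactly.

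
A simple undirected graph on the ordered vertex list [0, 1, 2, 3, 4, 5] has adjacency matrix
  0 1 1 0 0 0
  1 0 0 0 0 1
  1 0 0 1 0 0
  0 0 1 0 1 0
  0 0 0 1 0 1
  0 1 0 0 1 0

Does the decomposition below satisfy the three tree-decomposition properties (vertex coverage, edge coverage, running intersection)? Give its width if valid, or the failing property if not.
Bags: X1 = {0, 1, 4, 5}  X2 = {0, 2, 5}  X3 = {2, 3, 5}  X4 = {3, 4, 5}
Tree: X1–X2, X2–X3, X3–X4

A tree decomposition must satisfy three properties: every vertex lies in some bag; for every edge, both endpoints lie together in some bag; and for every vertex, the bags containing it form a connected subtree. Here bags containing vertex 4 are not connected in the tree, so the decomposition is invalid.

No — bags containing vertex 4 are not connected in the tree.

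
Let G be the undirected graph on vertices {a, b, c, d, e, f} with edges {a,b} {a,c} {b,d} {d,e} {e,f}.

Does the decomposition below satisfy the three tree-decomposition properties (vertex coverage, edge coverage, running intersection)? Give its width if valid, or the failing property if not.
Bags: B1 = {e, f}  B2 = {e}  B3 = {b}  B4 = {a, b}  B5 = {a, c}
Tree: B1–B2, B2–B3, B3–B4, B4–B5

A tree decomposition must satisfy three properties: every vertex lies in some bag; for every edge, both endpoints lie together in some bag; and for every vertex, the bags containing it form a connected subtree. Here vertex d appears in no bag, so the decomposition is invalid.

No — vertex d appears in no bag.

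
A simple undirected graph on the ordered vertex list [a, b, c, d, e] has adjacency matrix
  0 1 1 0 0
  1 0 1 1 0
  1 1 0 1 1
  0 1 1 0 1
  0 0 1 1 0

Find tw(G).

2

A width-2 tree decomposition is:
Bags: B1 = {c, d, e}  B2 = {b, c, d}  B3 = {a, b, c}
Tree: B1–B2, B2–B3
Every bag has size at most 3, so the width is 3 − 1 = 2 and tw(G) ≤ 2. For the lower bound, the 3 vertices {c, d, e} are pairwise adjacent, and any tree decomposition puts a clique entirely inside one bag — forcing width ≥ 2. The upper and lower bounds meet at 2, so that is the treewidth.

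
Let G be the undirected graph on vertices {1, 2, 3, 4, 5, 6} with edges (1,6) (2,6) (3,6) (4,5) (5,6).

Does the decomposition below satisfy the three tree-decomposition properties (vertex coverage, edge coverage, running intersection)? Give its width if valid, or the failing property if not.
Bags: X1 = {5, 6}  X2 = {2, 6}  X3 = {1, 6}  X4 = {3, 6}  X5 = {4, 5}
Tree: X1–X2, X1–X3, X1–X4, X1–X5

Every vertex of G appears in some bag (union = {1, 2, 3, 4, 5, 6}); every edge is covered by a bag; and for each vertex v the set of bags containing v is connected in the bag tree. The decomposition is therefore valid. The largest bag has 2 vertices, so the width is 1.

Yes; width 1.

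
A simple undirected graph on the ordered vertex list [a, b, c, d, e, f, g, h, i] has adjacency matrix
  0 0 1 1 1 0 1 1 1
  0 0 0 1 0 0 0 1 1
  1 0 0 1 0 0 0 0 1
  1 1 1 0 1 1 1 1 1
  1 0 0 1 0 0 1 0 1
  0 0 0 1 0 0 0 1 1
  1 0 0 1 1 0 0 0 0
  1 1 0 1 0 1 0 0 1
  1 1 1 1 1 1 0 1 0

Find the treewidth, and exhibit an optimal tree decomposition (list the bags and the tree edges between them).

Each bag holds 4 vertices, so the decomposition has width 3, which upper-bounds the treewidth. On the other hand G contains the 4-clique {a, d, e, g}. A clique must lie in a single bag of any decomposition, so no decomposition can have width below 3. Therefore the treewidth is 3.

Treewidth 3.
One such decomposition:
Bags: B1 = {a, d, e, i}  B2 = {a, d, h, i}  B3 = {d, f, h, i}  B4 = {b, d, h, i}  B5 = {a, d, e, g}  B6 = {a, c, d, i}
Tree: B1–B2, B2–B3, B3–B4, B1–B5, B2–B6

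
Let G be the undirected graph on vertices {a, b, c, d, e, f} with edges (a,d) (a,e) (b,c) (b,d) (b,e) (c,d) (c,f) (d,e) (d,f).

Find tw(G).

2

A width-2 tree decomposition is:
Bags: B1 = {b, c, d}  B2 = {b, d, e}  B3 = {c, d, f}  B4 = {a, d, e}
Tree: B1–B2, B1–B3, B2–B4
Every bag has size at most 3, so the width is 3 − 1 = 2 and tw(G) ≤ 2. On the other hand G contains the 3-clique {a, d, e}. A clique must lie in a single bag of any decomposition, so no decomposition can have width below 2. Hence tw(G) = 2 exactly.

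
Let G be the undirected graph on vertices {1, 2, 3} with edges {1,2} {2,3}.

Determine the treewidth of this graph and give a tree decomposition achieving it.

Each bag holds 2 vertices, so the decomposition has width 1, which upper-bounds the treewidth. Any graph with an edge has treewidth ≥ 1, and G has the edge 2–1. Therefore the treewidth is 1.

Treewidth 1.
One such decomposition:
Bags: B1 = {1, 2}  B2 = {2, 3}
Tree: B1–B2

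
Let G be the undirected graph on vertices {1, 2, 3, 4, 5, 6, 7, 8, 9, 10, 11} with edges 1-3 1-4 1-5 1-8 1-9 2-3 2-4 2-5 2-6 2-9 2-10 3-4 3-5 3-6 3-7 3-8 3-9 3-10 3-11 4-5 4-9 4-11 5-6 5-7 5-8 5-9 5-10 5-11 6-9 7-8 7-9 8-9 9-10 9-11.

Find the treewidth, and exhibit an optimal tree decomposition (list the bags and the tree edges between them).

Treewidth 4.
One optimal decomposition is:
Bags: B1 = {2, 3, 4, 5, 9}  B2 = {2, 3, 5, 6, 9}  B3 = {1, 3, 4, 5, 9}  B4 = {1, 3, 5, 8, 9}  B5 = {2, 3, 5, 9, 10}  B6 = {3, 4, 5, 9, 11}  B7 = {3, 5, 7, 8, 9}
Tree: B1–B2, B1–B3, B3–B4, B1–B5, B3–B6, B4–B7

Every bag has size at most 5, so the width is 5 − 1 = 4 and tw(G) ≤ 4. Conversely, {1, 3, 5, 8, 9} is a clique of size 5, and the vertices of any clique must share a bag in every tree decomposition; so some bag has ≥ 5 vertices and tw(G) ≥ 4. Hence tw(G) = 4 exactly.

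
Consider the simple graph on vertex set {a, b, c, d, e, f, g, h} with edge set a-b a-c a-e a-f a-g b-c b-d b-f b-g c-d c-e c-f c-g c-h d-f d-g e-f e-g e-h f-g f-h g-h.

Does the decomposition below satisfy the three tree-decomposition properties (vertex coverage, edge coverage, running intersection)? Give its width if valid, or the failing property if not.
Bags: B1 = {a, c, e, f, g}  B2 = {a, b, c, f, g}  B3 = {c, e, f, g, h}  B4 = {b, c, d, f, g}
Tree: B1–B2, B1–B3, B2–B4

Yes; width 4.

Vertex coverage: the bags together contain {a, b, c, d, e, f, g, h}, the full vertex set. Edge coverage: each edge of G has both endpoints in at least one bag. Running intersection: for every vertex, the bags containing it form a connected subtree. All three properties hold, so this is a valid tree decomposition of width max|bag| − 1 = 4, and hence tw(G) ≤ 4.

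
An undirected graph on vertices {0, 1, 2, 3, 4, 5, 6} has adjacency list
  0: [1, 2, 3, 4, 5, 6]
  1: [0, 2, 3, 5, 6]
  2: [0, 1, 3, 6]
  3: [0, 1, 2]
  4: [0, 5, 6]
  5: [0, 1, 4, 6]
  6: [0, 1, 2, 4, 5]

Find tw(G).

A width-3 tree decomposition is:
Bags: B1 = {0, 1, 5, 6}  B2 = {0, 1, 2, 6}  B3 = {0, 1, 2, 3}  B4 = {0, 4, 5, 6}
Tree: B1–B2, B2–B3, B1–B4
Each bag holds 4 vertices, so the decomposition has width 3, which upper-bounds the treewidth. Conversely, {0, 1, 2, 3} is a clique of size 4, and the vertices of any clique must share a bag in every tree decomposition; so some bag has ≥ 4 vertices and tw(G) ≥ 3. Hence tw(G) = 3 exactly.

3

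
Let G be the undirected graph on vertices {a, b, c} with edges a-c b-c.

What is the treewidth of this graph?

A width-1 tree decomposition is:
Bags: B1 = {b, c}  B2 = {a, c}
Tree: B1–B2
Each bag holds 2 vertices, so the decomposition has width 1, which upper-bounds the treewidth. Since G has at least one edge (e.g. b–c), it is not an edgeless graph, so tw(G) ≥ 1. Combining the bounds, tw(G) = 1.

1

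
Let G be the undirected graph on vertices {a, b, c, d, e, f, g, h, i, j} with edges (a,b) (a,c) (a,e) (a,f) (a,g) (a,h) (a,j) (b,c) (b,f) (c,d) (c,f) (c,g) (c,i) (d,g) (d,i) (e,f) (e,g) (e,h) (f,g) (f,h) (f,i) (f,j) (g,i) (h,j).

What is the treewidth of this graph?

A width-3 tree decomposition is:
Bags: B1 = {a, e, f, g}  B2 = {a, c, f, g}  B3 = {c, f, g, i}  B4 = {c, d, g, i}  B5 = {a, b, c, f}  B6 = {a, e, f, h}  B7 = {a, f, h, j}
Tree: B1–B2, B2–B3, B3–B4, B2–B5, B1–B6, B6–B7
Every bag has size at most 4, so the width is 4 − 1 = 3 and tw(G) ≤ 3. On the other hand G contains the 4-clique {c, d, g, i}. A clique must lie in a single bag of any decomposition, so no decomposition can have width below 3. The upper and lower bounds meet at 3, so that is the treewidth.

3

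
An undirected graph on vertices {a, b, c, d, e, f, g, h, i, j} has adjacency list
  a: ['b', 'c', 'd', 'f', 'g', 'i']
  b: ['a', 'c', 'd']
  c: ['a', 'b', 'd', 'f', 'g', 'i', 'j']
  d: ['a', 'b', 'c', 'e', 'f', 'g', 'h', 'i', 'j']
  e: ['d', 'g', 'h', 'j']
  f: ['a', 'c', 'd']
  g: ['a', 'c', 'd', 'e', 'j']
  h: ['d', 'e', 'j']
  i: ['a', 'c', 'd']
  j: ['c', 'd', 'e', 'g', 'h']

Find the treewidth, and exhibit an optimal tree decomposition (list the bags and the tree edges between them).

Treewidth 3.
Bags: B1 = {a, c, d, g}  B2 = {a, c, d, i}  B3 = {a, c, d, f}  B4 = {c, d, g, j}  B5 = {d, e, g, j}  B6 = {d, e, h, j}  B7 = {a, b, c, d}
Tree: B1–B2, B2–B3, B1–B4, B4–B5, B5–B6, B1–B7

The largest bag has 4 vertices, giving width 3; this decomposition certifies tw(G) ≤ 3. For the lower bound, the 4 vertices {d, e, g, j} are pairwise adjacent, and any tree decomposition puts a clique entirely inside one bag — forcing width ≥ 3. Therefore the treewidth is 3.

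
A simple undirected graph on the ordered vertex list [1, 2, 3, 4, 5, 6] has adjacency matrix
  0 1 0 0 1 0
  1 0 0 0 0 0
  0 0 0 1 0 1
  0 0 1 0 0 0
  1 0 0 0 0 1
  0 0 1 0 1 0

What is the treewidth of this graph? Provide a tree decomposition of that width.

Treewidth 1.
Bags: B1 = {3, 4}  B2 = {3, 6}  B3 = {5, 6}  B4 = {1, 5}  B5 = {1, 2}
Tree: B1–B2, B2–B3, B3–B4, B4–B5

The largest bag has 2 vertices, giving width 1; this decomposition certifies tw(G) ≤ 1. G has an edge, so its treewidth is at least 1. Hence tw(G) = 1 exactly.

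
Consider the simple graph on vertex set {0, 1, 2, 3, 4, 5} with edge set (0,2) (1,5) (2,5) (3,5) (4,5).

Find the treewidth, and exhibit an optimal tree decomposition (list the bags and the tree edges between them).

Treewidth 1.
Bags: B1 = {4, 5}  B2 = {1, 5}  B3 = {2, 5}  B4 = {3, 5}  B5 = {0, 2}
Tree: B1–B2, B2–B3, B1–B4, B3–B5

The largest bag has 2 vertices, giving width 1; this decomposition certifies tw(G) ≤ 1. Any graph with an edge has treewidth ≥ 1, and G has the edge 4–5. Therefore the treewidth is 1.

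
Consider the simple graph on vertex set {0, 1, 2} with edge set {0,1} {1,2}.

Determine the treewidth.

1

A width-1 tree decomposition is:
Bags: B1 = {0, 1}  B2 = {1, 2}
Tree: B1–B2
Every bag has size at most 2, so the width is 2 − 1 = 1 and tw(G) ≤ 1. Since G has at least one edge (e.g. 0–1), it is not an edgeless graph, so tw(G) ≥ 1. Combining the bounds, tw(G) = 1.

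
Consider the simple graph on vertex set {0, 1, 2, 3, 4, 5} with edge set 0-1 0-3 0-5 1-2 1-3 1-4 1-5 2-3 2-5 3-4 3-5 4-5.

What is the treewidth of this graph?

3

A width-3 tree decomposition is:
Bags: B1 = {1, 3, 4, 5}  B2 = {0, 1, 3, 5}  B3 = {1, 2, 3, 5}
Tree: B1–B2, B2–B3
Every bag has size at most 4, so the width is 4 − 1 = 3 and tw(G) ≤ 3. For the lower bound, the 4 vertices {0, 1, 3, 5} are pairwise adjacent, and any tree decomposition puts a clique entirely inside one bag — forcing width ≥ 3. The upper and lower bounds meet at 3, so that is the treewidth.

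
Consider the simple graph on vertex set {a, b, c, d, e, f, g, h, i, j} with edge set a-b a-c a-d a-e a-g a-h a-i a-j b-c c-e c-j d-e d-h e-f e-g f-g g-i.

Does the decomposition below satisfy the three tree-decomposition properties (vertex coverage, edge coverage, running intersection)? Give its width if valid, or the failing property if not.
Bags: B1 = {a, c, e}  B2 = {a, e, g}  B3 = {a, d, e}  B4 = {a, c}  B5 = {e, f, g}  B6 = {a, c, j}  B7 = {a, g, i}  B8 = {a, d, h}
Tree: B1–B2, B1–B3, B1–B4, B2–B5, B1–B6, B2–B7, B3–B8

No — vertex b appears in no bag.

A tree decomposition must satisfy three properties: every vertex lies in some bag; for every edge, both endpoints lie together in some bag; and for every vertex, the bags containing it form a connected subtree. Here vertex b appears in no bag, so the decomposition is invalid.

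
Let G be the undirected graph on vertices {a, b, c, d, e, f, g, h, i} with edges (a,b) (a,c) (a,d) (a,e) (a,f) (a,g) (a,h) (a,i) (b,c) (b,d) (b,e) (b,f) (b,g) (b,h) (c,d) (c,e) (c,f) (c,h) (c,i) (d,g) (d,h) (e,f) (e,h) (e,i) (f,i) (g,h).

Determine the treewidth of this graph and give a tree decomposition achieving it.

The largest bag has 5 vertices, giving width 4; this decomposition certifies tw(G) ≤ 4. Conversely, {a, b, d, g, h} is a clique of size 5, and the vertices of any clique must share a bag in every tree decomposition; so some bag has ≥ 5 vertices and tw(G) ≥ 4. Combining the bounds, tw(G) = 4.

Treewidth 4.
Bags: B1 = {a, b, c, e, h}  B2 = {a, b, c, d, h}  B3 = {a, b, c, e, f}  B4 = {a, c, e, f, i}  B5 = {a, b, d, g, h}
Tree: B1–B2, B1–B3, B3–B4, B2–B5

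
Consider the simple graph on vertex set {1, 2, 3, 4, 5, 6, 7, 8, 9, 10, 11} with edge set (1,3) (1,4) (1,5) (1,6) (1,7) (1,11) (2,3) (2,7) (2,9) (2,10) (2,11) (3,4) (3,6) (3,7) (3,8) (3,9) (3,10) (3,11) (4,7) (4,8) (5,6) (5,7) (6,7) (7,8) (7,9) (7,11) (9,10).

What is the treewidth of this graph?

A width-3 tree decomposition is:
Bags: B1 = {1, 3, 7, 11}  B2 = {1, 3, 6, 7}  B3 = {1, 3, 4, 7}  B4 = {2, 3, 7, 11}  B5 = {2, 3, 7, 9}  B6 = {2, 3, 9, 10}  B7 = {3, 4, 7, 8}  B8 = {1, 5, 6, 7}
Tree: B1–B2, B2–B3, B1–B4, B4–B5, B5–B6, B3–B7, B2–B8
Each bag holds 4 vertices, so the decomposition has width 3, which upper-bounds the treewidth. For the lower bound, the 4 vertices {2, 3, 9, 10} are pairwise adjacent, and any tree decomposition puts a clique entirely inside one bag — forcing width ≥ 3. Combining the bounds, tw(G) = 3.

3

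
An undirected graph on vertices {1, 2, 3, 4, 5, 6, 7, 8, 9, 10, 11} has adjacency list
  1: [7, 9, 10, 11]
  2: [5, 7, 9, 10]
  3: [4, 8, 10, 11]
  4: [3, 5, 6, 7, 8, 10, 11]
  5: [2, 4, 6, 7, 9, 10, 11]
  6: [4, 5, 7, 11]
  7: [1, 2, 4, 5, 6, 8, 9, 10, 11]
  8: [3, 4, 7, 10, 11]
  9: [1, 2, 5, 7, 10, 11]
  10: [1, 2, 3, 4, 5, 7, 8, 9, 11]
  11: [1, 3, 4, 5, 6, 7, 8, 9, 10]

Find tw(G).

4

A width-4 tree decomposition is:
Bags: B1 = {5, 7, 9, 10, 11}  B2 = {1, 7, 9, 10, 11}  B3 = {4, 5, 7, 10, 11}  B4 = {4, 7, 8, 10, 11}  B5 = {4, 5, 6, 7, 11}  B6 = {3, 4, 8, 10, 11}  B7 = {2, 5, 7, 9, 10}
Tree: B1–B2, B1–B3, B3–B4, B3–B5, B4–B6, B1–B7
Each bag holds 5 vertices, so the decomposition has width 4, which upper-bounds the treewidth. On the other hand G contains the 5-clique {3, 4, 8, 10, 11}. A clique must lie in a single bag of any decomposition, so no decomposition can have width below 4. Combining the bounds, tw(G) = 4.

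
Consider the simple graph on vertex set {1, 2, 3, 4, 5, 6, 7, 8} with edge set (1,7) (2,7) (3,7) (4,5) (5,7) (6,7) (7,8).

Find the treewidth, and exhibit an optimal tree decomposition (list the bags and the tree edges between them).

The largest bag has 2 vertices, giving width 1; this decomposition certifies tw(G) ≤ 1. Any graph with an edge has treewidth ≥ 1, and G has the edge 7–3. Therefore the treewidth is 1.

Treewidth 1.
One optimal decomposition is:
Bags: B1 = {3, 7}  B2 = {5, 7}  B3 = {6, 7}  B4 = {2, 7}  B5 = {4, 5}  B6 = {7, 8}  B7 = {1, 7}
Tree: B1–B2, B2–B3, B3–B4, B2–B5, B1–B6, B4–B7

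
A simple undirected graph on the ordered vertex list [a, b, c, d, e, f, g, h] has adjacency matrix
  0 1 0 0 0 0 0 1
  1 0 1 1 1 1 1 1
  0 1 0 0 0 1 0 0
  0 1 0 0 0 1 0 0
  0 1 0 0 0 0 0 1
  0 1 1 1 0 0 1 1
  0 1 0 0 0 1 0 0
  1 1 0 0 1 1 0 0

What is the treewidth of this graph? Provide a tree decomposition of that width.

Treewidth 2.
One such decomposition:
Bags: B1 = {b, f, h}  B2 = {b, f, g}  B3 = {b, e, h}  B4 = {b, c, f}  B5 = {b, d, f}  B6 = {a, b, h}
Tree: B1–B2, B1–B3, B1–B4, B1–B5, B1–B6

Every bag has size at most 3, so the width is 3 − 1 = 2 and tw(G) ≤ 2. On the other hand G contains the 3-clique {a, b, h}. A clique must lie in a single bag of any decomposition, so no decomposition can have width below 2. Combining the bounds, tw(G) = 2.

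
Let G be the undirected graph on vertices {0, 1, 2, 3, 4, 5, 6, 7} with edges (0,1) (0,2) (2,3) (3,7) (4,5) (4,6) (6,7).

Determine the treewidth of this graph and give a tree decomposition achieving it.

Treewidth 1.
One optimal decomposition is:
Bags: B1 = {0, 1}  B2 = {0, 2}  B3 = {2, 3}  B4 = {3, 7}  B5 = {6, 7}  B6 = {4, 6}  B7 = {4, 5}
Tree: B1–B2, B2–B3, B3–B4, B4–B5, B5–B6, B6–B7

Each bag holds 2 vertices, so the decomposition has width 1, which upper-bounds the treewidth. Since G has at least one edge (e.g. 1–0), it is not an edgeless graph, so tw(G) ≥ 1. The upper and lower bounds meet at 1, so that is the treewidth.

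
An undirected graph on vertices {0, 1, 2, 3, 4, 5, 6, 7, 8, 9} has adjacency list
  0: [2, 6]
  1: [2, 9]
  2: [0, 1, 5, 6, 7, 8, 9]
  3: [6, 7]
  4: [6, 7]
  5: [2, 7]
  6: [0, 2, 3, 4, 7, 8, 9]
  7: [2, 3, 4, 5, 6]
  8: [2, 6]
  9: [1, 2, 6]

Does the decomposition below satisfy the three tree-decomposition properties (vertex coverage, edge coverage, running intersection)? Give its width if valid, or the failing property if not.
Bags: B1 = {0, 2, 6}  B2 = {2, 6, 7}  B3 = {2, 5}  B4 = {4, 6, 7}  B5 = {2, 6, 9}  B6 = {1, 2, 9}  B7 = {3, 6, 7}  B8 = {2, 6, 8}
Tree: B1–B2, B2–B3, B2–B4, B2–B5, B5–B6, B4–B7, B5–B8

No — edge (7,5) lies in no bag.

A tree decomposition must satisfy three properties: every vertex lies in some bag; for every edge, both endpoints lie together in some bag; and for every vertex, the bags containing it form a connected subtree. Here edge (7,5) lies in no bag, so the decomposition is invalid.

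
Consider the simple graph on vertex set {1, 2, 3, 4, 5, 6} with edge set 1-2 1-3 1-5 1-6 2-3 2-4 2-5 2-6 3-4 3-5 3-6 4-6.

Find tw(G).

3

A width-3 tree decomposition is:
Bags: B1 = {1, 2, 3, 6}  B2 = {2, 3, 4, 6}  B3 = {1, 2, 3, 5}
Tree: B1–B2, B1–B3
Every bag has size at most 4, so the width is 4 − 1 = 3 and tw(G) ≤ 3. Conversely, {1, 2, 3, 5} is a clique of size 4, and the vertices of any clique must share a bag in every tree decomposition; so some bag has ≥ 4 vertices and tw(G) ≥ 3. Therefore the treewidth is 3.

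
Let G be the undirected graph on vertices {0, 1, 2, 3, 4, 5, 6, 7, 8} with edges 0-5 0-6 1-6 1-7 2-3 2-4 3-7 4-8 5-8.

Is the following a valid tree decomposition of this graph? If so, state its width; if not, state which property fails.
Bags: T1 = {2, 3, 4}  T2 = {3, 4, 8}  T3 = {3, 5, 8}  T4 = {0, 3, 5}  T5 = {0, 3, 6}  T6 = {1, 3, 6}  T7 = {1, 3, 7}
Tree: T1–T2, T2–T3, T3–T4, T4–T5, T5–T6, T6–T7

Yes; width 2.

Every vertex of G appears in some bag (union = {0, 1, 2, 3, 4, 5, 6, 7, 8}); every edge is covered by a bag; and for each vertex v the set of bags containing v is connected in the bag tree. The decomposition is therefore valid. The largest bag has 3 vertices, so the width is 2.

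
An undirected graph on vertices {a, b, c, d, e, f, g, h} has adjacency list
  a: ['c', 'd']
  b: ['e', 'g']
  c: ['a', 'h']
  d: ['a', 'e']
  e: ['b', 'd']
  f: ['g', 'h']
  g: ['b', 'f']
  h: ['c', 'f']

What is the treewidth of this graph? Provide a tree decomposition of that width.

Treewidth 2.
Bags: B1 = {f, g, h}  B2 = {b, g, h}  B3 = {b, e, h}  B4 = {d, e, h}  B5 = {a, d, h}  B6 = {a, c, h}
Tree: B1–B2, B2–B3, B3–B4, B4–B5, B5–B6

Every bag has size at most 3, so the width is 3 − 1 = 2 and tw(G) ≤ 2. For the lower bound, G contains the cycle h–f–g–b–e–d–a–c–h, so G is not a forest; only forests have treewidth ≤ 1, hence tw(G) ≥ 2. The upper and lower bounds meet at 2, so that is the treewidth.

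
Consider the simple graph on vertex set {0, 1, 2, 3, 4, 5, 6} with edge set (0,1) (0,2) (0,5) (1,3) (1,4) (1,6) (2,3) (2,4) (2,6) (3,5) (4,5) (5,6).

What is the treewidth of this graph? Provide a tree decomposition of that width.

Every bag has size at most 4, so the width is 4 − 1 = 3 and tw(G) ≤ 3. For the lower bound: the 4 vertex sets {0,1}, {3,5}, {2}, {6} are disjoint, each induces a connected subgraph, and every pair is joined by at least one edge of G. Contracting each set to a single vertex therefore yields K_{4} as a minor, and since treewidth is minor-monotone, tw(G) ≥ tw(K_{4}) = 3. Combining the bounds, tw(G) = 3.

Treewidth 3.
One optimal decomposition is:
Bags: B1 = {0, 1, 2, 5}  B2 = {1, 2, 3, 5}  B3 = {1, 2, 5, 6}  B4 = {1, 2, 4, 5}
Tree: B1–B2, B2–B3, B3–B4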